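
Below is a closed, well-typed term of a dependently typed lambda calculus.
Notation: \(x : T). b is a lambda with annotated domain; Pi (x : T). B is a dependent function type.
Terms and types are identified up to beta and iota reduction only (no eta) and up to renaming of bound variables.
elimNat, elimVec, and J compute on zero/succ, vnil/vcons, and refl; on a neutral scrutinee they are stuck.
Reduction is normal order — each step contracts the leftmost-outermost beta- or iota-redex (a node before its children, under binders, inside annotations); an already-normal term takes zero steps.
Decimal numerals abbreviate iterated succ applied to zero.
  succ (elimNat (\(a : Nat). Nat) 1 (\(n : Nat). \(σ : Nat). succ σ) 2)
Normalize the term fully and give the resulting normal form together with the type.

resulting normal form:
  4
inferred type:
  Nat
observation: reduction starts at an elimNat iota-redex, and 7 normal-order steps reach the normal form.


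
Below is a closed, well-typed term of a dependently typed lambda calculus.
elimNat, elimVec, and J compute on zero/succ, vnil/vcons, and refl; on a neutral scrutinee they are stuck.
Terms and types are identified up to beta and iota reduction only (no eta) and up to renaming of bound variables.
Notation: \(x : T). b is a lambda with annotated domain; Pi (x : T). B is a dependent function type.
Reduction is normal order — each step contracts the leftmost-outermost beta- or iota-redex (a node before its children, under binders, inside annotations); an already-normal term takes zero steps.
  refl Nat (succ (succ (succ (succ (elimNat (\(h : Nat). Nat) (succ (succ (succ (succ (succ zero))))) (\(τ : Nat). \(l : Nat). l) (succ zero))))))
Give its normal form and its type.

reduced normal form:
  refl Nat (succ (succ (succ (succ (succ (succ (succ (succ (succ zero)))))))))
the term's type:
  Eq Nat (succ (succ (succ (succ (succ (succ (succ (succ (succ zero))))))))) (succ (succ (succ (succ (succ (succ (succ (succ (succ zero)))))))))


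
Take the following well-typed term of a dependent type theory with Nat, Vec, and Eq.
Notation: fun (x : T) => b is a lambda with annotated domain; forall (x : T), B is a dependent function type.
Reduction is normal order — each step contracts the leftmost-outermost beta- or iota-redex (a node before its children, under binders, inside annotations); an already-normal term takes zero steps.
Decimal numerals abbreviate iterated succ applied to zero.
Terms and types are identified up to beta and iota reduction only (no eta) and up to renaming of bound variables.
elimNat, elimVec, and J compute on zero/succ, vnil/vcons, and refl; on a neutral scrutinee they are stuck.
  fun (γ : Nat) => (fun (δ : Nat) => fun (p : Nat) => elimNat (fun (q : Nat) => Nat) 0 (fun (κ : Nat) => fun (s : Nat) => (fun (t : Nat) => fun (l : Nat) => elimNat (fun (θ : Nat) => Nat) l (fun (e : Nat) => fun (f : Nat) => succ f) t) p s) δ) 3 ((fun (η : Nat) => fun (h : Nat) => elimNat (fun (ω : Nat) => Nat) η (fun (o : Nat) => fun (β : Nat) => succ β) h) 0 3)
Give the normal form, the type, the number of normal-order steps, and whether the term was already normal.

normal form:
  fun (γ : Nat) => 9
the term's type:
  forall (γ : Nat), Nat
normal-order step count: 84
already normal: no
first contracted redex: a beta-redex


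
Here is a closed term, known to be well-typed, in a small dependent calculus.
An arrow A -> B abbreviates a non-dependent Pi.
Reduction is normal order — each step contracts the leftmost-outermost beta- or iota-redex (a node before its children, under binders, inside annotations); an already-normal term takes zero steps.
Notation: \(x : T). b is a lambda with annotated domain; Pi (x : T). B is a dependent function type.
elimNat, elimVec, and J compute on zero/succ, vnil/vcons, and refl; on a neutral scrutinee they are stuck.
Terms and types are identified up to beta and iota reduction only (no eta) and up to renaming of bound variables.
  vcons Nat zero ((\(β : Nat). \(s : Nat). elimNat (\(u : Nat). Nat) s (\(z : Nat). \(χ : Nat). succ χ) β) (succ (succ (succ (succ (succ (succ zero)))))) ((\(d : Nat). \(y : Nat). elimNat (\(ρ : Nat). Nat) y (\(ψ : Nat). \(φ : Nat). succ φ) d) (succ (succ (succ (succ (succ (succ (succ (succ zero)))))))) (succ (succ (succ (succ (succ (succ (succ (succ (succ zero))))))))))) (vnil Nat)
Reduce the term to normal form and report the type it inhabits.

resulting normal form:
  vcons Nat zero (succ (succ (succ (succ (succ (succ (succ (succ (succ (succ (succ (succ (succ (succ (succ (succ (succ (succ (succ (succ (succ (succ (succ zero))))))))))))))))))))))) (vnil Nat)
the term's type:
  Vec Nat (succ zero)


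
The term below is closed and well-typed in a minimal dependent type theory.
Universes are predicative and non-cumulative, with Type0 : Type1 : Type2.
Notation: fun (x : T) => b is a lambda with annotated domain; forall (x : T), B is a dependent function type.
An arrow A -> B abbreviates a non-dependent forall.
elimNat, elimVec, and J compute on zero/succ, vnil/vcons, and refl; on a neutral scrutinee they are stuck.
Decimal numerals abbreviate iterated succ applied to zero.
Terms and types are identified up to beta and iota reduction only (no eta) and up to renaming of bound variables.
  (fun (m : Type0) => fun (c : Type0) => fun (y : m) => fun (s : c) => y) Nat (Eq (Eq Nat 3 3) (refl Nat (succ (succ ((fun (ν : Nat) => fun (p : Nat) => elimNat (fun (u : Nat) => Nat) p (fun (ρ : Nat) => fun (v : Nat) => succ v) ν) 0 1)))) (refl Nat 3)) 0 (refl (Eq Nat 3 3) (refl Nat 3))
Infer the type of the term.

the term's type:
  Nat


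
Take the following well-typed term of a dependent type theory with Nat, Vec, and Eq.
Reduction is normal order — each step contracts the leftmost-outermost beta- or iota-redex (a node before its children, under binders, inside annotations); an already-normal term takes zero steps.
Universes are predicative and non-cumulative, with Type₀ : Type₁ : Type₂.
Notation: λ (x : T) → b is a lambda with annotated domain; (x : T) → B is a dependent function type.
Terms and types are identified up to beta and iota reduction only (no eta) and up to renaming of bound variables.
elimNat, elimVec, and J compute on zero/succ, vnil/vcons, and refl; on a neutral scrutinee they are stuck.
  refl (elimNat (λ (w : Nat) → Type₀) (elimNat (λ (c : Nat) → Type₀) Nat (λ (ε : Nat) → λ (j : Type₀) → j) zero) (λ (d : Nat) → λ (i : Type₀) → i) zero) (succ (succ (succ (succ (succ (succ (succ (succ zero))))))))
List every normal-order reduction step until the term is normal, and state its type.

normal-order reduction sequence:
  refl (elimNat (λ (w : Nat) → Type₀) (elimNat (λ (c : Nat) → Type₀) Nat (λ (ε : Nat) → λ (j : Type₀) → j) zero) (λ (d : Nat) → λ (i : Type₀) → i) zero) (succ (succ (succ (succ (succ (succ (succ (succ zero))))))))
  ~> refl (elimNat (λ (w : Nat) → Type₀) Nat (λ (c : Nat) → λ (ε : Type₀) → ε) zero) (succ (succ (succ (succ (succ (succ (succ (succ zero))))))))
  ~> refl Nat (succ (succ (succ (succ (succ (succ (succ (succ zero))))))))
the term's type:
  Eq Nat (succ (succ (succ (succ (succ (succ (succ (succ zero)))))))) (succ (succ (succ (succ (succ (succ (succ (succ zero))))))))


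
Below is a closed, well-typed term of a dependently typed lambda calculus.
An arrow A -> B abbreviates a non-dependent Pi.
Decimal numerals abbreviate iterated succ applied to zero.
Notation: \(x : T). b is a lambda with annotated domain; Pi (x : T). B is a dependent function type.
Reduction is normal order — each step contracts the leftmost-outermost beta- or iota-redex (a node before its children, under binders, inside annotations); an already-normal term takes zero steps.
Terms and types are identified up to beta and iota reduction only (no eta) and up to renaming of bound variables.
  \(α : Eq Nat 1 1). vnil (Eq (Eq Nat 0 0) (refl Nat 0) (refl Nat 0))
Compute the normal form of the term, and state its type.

resulting normal form:
  \(α : Eq Nat 1 1). vnil (Eq (Eq Nat 0 0) (refl Nat 0) (refl Nat 0))
the term's type:
  Eq Nat 1 1 -> Vec (Eq (Eq Nat 0 0) (refl Nat 0) (refl Nat 0)) 0
observation: no redex remains anywhere in the term; it is its own normal form.


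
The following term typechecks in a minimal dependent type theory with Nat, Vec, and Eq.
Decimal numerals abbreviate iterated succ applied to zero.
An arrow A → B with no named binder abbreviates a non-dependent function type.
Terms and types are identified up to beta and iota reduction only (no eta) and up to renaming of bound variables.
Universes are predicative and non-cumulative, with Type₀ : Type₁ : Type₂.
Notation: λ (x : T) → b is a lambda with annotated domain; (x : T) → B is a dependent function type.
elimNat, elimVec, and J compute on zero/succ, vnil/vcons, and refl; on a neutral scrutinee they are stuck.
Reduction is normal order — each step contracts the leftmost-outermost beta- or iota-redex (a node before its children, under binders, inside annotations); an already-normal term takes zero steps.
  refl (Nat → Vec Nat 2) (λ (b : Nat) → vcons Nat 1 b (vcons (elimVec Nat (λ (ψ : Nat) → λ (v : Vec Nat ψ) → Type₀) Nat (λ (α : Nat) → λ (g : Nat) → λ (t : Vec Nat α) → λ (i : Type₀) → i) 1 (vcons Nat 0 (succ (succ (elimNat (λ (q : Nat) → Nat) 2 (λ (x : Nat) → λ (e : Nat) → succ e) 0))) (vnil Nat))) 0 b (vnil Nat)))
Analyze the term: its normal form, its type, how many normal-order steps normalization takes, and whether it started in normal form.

normal form:
  refl (Nat → Vec Nat 2) (λ (b : Nat) → vcons Nat 1 b (vcons Nat 0 b (vnil Nat)))
the term's type:
  Eq (Nat → Vec Nat 2) (λ (b : Nat) → vcons Nat 1 b (vcons Nat 0 b (vnil Nat))) (λ (ψ : Nat) → vcons Nat 1 ψ (vcons Nat 0 ψ (vnil Nat)))
steps to reach normal form (normal order): 6
started in normal form: no
first redex: an elimVec iota-redex


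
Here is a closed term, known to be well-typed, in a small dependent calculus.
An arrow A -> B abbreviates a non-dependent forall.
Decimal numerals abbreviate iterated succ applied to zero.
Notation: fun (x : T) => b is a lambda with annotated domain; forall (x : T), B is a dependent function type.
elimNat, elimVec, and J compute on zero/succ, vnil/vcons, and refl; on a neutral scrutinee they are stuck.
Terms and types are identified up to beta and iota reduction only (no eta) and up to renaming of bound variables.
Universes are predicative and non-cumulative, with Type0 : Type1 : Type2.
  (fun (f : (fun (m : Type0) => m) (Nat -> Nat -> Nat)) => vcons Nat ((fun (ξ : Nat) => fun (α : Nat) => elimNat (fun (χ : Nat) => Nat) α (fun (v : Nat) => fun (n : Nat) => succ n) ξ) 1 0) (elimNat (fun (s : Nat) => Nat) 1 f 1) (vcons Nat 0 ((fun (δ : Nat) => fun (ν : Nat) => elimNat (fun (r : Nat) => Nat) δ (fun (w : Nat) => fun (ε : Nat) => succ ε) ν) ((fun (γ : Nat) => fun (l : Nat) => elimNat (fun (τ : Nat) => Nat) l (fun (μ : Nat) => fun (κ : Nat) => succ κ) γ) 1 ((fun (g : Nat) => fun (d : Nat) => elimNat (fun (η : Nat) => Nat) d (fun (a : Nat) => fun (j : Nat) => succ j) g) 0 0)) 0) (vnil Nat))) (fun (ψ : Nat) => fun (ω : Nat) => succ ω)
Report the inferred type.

type:
  Vec Nat 2


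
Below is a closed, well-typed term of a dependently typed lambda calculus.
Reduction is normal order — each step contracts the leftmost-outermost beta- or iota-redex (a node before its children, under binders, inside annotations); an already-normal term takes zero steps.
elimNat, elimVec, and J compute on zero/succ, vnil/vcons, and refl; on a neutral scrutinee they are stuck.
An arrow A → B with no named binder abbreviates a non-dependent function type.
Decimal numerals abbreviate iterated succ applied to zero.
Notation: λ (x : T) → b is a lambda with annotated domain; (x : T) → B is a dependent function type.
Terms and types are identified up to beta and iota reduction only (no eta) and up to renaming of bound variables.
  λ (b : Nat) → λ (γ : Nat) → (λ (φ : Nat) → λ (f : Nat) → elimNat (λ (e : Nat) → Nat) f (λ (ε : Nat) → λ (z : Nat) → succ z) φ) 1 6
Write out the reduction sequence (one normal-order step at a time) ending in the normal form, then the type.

reduction (normal order):
  λ (b : Nat) → λ (γ : Nat) → (λ (φ : Nat) → λ (f : Nat) → elimNat (λ (e : Nat) → Nat) f (λ (ε : Nat) → λ (z : Nat) → succ z) φ) 1 6
  ~> λ (b : Nat) → λ (γ : Nat) → (λ (φ : Nat) → elimNat (λ (f : Nat) → Nat) φ (λ (e : Nat) → λ (ε : Nat) → succ ε) 1) 6
  ~> λ (b : Nat) → λ (γ : Nat) → elimNat (λ (φ : Nat) → Nat) 6 (λ (f : Nat) → λ (e : Nat) → succ e) 1
  ~> λ (b : Nat) → λ (γ : Nat) → (λ (φ : Nat) → λ (f : Nat) → succ f) 0 (elimNat (λ (e : Nat) → Nat) 6 (λ (ε : Nat) → λ (z : Nat) → succ z) 0)
  ~> λ (b : Nat) → λ (γ : Nat) → (λ (φ : Nat) → succ φ) (elimNat (λ (f : Nat) → Nat) 6 (λ (e : Nat) → λ (ε : Nat) → succ ε) 0)
  ~> λ (b : Nat) → λ (γ : Nat) → succ (elimNat (λ (φ : Nat) → Nat) 6 (λ (f : Nat) → λ (e : Nat) → succ e) 0)
  ~> λ (b : Nat) → λ (γ : Nat) → 7
inferred type:
  Nat → Nat → Nat


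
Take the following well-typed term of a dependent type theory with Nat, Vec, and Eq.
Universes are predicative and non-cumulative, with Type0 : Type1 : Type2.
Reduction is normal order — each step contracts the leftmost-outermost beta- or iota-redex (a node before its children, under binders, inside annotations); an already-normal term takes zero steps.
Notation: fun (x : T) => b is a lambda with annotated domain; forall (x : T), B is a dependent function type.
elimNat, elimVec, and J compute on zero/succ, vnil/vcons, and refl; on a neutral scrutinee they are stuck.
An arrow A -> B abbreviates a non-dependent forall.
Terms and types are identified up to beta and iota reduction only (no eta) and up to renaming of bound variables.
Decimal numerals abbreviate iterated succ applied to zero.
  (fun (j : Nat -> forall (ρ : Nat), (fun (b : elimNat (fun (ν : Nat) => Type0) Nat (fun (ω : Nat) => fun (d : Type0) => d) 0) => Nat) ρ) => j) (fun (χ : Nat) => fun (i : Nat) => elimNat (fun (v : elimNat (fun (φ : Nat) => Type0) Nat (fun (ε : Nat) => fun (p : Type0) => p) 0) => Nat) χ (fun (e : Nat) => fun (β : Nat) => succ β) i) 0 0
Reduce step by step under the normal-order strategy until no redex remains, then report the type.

normal-order reduction sequence:
  (fun (j : Nat -> forall (ρ : Nat), (fun (b : elimNat (fun (ν : Nat) => Type0) Nat (fun (ω : Nat) => fun (d : Type0) => d) 0) => Nat) ρ) => j) (fun (χ : Nat) => fun (i : Nat) => elimNat (fun (v : elimNat (fun (φ : Nat) => Type0) Nat (fun (ε : Nat) => fun (p : Type0) => p) 0) => Nat) χ (fun (e : Nat) => fun (β : Nat) => succ β) i) 0 0
  ~> (fun (j : Nat) => fun (ρ : Nat) => elimNat (fun (b : elimNat (fun (ν : Nat) => Type0) Nat (fun (ω : Nat) => fun (d : Type0) => d) 0) => Nat) j (fun (χ : Nat) => fun (i : Nat) => succ i) ρ) 0 0
  ~> (fun (j : Nat) => elimNat (fun (ρ : elimNat (fun (b : Nat) => Type0) Nat (fun (ν : Nat) => fun (ω : Type0) => ω) 0) => Nat) 0 (fun (d : Nat) => fun (χ : Nat) => succ χ) j) 0
  ~> elimNat (fun (j : elimNat (fun (ρ : Nat) => Type0) Nat (fun (b : Nat) => fun (ν : Type0) => ν) 0) => Nat) 0 (fun (ω : Nat) => fun (d : Nat) => succ d) 0
  ~> 0
inferred type:
  Nat


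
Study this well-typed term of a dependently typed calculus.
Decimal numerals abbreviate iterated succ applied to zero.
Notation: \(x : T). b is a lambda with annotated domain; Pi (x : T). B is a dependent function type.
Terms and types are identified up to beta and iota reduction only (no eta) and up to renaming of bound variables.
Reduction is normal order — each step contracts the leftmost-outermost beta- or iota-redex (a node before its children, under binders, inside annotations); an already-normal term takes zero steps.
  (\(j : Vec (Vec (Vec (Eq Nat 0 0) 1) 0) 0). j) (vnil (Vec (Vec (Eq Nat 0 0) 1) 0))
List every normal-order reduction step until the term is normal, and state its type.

normal-order reduction sequence:
  (\(j : Vec (Vec (Vec (Eq Nat 0 0) 1) 0) 0). j) (vnil (Vec (Vec (Eq Nat 0 0) 1) 0))
  ~> vnil (Vec (Vec (Eq Nat 0 0) 1) 0)
type:
  Vec (Vec (Vec (Eq Nat 0 0) 1) 0) 0


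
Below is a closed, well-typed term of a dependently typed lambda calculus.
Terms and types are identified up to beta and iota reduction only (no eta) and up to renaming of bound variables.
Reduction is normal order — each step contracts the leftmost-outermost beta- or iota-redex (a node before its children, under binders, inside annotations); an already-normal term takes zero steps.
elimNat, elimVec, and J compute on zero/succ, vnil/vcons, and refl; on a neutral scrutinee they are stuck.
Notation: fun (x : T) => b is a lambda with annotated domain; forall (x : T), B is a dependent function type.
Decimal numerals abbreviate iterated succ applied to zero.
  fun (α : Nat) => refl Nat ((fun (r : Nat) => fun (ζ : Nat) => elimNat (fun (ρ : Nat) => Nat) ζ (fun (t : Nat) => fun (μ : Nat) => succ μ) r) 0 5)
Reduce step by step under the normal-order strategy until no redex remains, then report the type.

normal-order reduction sequence:
  fun (α : Nat) => refl Nat ((fun (r : Nat) => fun (ζ : Nat) => elimNat (fun (ρ : Nat) => Nat) ζ (fun (t : Nat) => fun (μ : Nat) => succ μ) r) 0 5)
  ~> fun (α : Nat) => refl Nat ((fun (r : Nat) => elimNat (fun (ζ : Nat) => Nat) r (fun (ρ : Nat) => fun (t : Nat) => succ t) 0) 5)
  ~> fun (α : Nat) => refl Nat (elimNat (fun (r : Nat) => Nat) 5 (fun (ζ : Nat) => fun (ρ : Nat) => succ ρ) 0)
  ~> fun (α : Nat) => refl Nat 5
type:
  forall (α : Nat), Eq Nat 5 5


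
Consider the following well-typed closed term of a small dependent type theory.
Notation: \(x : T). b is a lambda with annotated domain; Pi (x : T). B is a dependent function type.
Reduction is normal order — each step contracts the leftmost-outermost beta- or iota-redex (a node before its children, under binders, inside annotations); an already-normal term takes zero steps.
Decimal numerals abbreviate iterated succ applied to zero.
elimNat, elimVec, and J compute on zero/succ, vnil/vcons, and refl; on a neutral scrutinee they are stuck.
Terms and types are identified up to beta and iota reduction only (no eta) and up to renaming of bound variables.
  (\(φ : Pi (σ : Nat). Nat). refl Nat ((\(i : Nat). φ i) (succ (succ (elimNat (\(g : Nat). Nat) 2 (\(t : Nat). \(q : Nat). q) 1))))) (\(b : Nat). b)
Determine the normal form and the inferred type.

resulting normal form:
  refl Nat 4
inferred type:
  Eq Nat 4 4


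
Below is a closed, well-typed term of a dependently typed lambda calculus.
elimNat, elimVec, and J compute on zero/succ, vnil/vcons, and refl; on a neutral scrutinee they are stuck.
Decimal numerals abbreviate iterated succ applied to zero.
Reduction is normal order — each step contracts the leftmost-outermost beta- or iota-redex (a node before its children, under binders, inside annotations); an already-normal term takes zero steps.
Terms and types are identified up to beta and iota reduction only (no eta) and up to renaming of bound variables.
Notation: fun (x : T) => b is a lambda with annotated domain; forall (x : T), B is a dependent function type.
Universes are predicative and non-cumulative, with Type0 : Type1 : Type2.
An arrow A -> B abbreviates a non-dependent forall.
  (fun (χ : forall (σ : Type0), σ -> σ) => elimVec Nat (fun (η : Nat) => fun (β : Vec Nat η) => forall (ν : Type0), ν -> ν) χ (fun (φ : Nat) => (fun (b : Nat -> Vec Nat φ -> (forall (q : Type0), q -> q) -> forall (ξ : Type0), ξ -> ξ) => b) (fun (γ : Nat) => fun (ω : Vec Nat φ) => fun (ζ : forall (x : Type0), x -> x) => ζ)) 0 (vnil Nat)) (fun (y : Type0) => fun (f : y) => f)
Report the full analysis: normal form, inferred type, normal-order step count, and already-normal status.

resulting normal form:
  fun (χ : Type0) => fun (σ : χ) => σ
type:
  forall (χ : Type0), χ -> χ
normal-order step count: 2
term was already normal: no
first redex: a beta-redex


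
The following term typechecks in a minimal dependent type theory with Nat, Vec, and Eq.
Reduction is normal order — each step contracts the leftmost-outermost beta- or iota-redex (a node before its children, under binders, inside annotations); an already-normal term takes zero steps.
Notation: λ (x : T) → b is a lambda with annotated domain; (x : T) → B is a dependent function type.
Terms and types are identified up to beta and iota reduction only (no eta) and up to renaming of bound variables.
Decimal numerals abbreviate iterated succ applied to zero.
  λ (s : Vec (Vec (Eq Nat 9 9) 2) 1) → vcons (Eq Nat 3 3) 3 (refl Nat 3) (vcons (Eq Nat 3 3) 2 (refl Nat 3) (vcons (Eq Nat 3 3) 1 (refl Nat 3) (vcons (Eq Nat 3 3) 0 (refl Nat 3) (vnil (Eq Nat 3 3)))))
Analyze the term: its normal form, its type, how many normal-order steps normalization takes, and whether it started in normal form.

reduced normal form:
  λ (s : Vec (Vec (Eq Nat 9 9) 2) 1) → vcons (Eq Nat 3 3) 3 (refl Nat 3) (vcons (Eq Nat 3 3) 2 (refl Nat 3) (vcons (Eq Nat 3 3) 1 (refl Nat 3) (vcons (Eq Nat 3 3) 0 (refl Nat 3) (vnil (Eq Nat 3 3)))))
the term's type:
  (s : Vec (Vec (Eq Nat 9 9) 2) 1) → Vec (Eq Nat 3 3) 4
normal-order step count: 0
started in normal form: yes


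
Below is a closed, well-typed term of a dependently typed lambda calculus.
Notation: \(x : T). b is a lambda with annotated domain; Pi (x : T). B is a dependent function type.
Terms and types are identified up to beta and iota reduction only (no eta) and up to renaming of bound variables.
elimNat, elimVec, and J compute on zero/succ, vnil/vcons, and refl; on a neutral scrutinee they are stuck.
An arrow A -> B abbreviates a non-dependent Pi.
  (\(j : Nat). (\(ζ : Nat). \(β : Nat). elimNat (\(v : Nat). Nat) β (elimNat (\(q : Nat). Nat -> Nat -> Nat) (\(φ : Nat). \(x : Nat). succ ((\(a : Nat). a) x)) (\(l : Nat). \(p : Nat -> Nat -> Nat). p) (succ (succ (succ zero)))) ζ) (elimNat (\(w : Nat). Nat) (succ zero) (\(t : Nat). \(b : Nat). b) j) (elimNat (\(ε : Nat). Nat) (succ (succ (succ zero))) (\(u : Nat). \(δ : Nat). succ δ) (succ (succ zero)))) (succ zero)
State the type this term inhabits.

type:
  Nat


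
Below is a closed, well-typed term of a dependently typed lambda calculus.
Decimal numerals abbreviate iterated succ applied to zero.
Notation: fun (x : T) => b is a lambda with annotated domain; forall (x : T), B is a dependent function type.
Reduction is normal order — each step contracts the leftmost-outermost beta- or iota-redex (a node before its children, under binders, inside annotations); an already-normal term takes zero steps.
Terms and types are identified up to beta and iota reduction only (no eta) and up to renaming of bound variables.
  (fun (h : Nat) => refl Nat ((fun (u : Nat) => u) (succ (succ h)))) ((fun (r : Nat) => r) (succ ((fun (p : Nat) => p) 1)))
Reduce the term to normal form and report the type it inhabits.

resulting normal form:
  refl Nat 4
the term's type:
  Eq Nat 4 4


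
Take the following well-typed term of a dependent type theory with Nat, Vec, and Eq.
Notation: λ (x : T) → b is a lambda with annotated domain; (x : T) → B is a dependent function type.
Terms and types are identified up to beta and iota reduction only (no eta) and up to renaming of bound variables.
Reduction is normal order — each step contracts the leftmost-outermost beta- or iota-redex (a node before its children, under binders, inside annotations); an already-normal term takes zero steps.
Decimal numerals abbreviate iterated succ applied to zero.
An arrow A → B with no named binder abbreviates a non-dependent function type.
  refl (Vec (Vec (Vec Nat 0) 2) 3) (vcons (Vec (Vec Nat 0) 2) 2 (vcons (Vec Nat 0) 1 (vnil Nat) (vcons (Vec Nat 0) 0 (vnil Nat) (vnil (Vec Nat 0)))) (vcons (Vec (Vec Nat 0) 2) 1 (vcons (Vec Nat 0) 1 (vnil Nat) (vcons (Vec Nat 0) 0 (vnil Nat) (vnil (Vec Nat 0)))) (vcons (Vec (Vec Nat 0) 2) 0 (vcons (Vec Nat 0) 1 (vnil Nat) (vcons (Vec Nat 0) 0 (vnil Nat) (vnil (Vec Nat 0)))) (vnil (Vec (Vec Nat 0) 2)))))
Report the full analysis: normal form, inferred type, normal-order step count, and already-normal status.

resulting normal form:
  refl (Vec (Vec (Vec Nat 0) 2) 3) (vcons (Vec (Vec Nat 0) 2) 2 (vcons (Vec Nat 0) 1 (vnil Nat) (vcons (Vec Nat 0) 0 (vnil Nat) (vnil (Vec Nat 0)))) (vcons (Vec (Vec Nat 0) 2) 1 (vcons (Vec Nat 0) 1 (vnil Nat) (vcons (Vec Nat 0) 0 (vnil Nat) (vnil (Vec Nat 0)))) (vcons (Vec (Vec Nat 0) 2) 0 (vcons (Vec Nat 0) 1 (vnil Nat) (vcons (Vec Nat 0) 0 (vnil Nat) (vnil (Vec Nat 0)))) (vnil (Vec (Vec Nat 0) 2)))))
the term's type:
  Eq (Vec (Vec (Vec Nat 0) 2) 3) (vcons (Vec (Vec Nat 0) 2) 2 (vcons (Vec Nat 0) 1 (vnil Nat) (vcons (Vec Nat 0) 0 (vnil Nat) (vnil (Vec Nat 0)))) (vcons (Vec (Vec Nat 0) 2) 1 (vcons (Vec Nat 0) 1 (vnil Nat) (vcons (Vec Nat 0) 0 (vnil Nat) (vnil (Vec Nat 0)))) (vcons (Vec (Vec Nat 0) 2) 0 (vcons (Vec Nat 0) 1 (vnil Nat) (vcons (Vec Nat 0) 0 (vnil Nat) (vnil (Vec Nat 0)))) (vnil (Vec (Vec Nat 0) 2))))) (vcons (Vec (Vec Nat 0) 2) 2 (vcons (Vec Nat 0) 1 (vnil Nat) (vcons (Vec Nat 0) 0 (vnil Nat) (vnil (Vec Nat 0)))) (vcons (Vec (Vec Nat 0) 2) 1 (vcons (Vec Nat 0) 1 (vnil Nat) (vcons (Vec Nat 0) 0 (vnil Nat) (vnil (Vec Nat 0)))) (vcons (Vec (Vec Nat 0) 2) 0 (vcons (Vec Nat 0) 1 (vnil Nat) (vcons (Vec Nat 0) 0 (vnil Nat) (vnil (Vec Nat 0)))) (vnil (Vec (Vec Nat 0) 2)))))
normal-order step count: 0
already normal: yes


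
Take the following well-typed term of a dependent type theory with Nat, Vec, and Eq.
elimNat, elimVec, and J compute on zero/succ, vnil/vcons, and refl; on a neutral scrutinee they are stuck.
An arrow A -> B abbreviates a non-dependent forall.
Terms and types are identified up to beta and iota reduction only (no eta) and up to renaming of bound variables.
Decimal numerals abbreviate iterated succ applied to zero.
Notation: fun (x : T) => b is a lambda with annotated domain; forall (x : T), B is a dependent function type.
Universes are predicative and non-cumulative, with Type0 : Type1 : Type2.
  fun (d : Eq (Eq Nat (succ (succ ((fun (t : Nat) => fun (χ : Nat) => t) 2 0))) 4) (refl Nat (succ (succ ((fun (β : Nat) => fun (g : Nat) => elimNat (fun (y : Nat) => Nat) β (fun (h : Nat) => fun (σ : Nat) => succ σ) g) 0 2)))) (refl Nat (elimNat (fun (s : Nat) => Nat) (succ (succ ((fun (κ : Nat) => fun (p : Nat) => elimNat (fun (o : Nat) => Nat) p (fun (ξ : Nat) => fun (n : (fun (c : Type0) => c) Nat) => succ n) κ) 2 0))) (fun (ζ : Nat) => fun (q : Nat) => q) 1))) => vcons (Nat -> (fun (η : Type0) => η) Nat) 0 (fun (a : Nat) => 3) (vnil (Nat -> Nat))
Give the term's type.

inferred type:
  Eq (Eq Nat 4 4) (refl Nat 4) (refl Nat 4) -> Vec (Nat -> Nat) 1


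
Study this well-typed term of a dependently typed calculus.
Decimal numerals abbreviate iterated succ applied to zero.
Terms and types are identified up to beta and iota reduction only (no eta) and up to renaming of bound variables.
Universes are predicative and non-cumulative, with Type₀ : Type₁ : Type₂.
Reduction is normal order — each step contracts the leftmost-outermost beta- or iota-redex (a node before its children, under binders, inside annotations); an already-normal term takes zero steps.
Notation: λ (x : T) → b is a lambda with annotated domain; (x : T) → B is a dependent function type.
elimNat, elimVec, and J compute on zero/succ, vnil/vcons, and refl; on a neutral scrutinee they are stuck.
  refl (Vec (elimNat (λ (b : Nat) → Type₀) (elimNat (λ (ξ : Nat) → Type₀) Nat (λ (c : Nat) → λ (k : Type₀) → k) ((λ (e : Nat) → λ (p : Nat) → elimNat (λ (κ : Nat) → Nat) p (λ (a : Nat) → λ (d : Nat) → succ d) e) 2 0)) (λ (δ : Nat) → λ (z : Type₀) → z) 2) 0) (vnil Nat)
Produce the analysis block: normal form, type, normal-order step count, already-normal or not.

resulting normal form:
  refl (Vec Nat 0) (vnil Nat)
the term's type:
  Eq (Vec Nat 0) (vnil Nat) (vnil Nat)
normal-order step count: 23
already normal: no
first contracted redex: an elimNat iota-redex


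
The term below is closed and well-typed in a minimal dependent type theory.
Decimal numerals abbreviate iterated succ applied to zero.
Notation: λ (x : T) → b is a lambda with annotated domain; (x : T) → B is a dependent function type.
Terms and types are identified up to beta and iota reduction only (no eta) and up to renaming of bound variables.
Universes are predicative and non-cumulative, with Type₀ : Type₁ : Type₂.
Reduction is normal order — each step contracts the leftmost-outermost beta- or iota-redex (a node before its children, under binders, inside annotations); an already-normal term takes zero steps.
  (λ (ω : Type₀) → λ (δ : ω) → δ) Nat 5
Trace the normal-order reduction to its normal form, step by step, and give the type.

normal-order reduction sequence:
  (λ (ω : Type₀) → λ (δ : ω) → δ) Nat 5
  ~> (λ (ω : Nat) → ω) 5
  ~> 5
the term's type:
  Nat


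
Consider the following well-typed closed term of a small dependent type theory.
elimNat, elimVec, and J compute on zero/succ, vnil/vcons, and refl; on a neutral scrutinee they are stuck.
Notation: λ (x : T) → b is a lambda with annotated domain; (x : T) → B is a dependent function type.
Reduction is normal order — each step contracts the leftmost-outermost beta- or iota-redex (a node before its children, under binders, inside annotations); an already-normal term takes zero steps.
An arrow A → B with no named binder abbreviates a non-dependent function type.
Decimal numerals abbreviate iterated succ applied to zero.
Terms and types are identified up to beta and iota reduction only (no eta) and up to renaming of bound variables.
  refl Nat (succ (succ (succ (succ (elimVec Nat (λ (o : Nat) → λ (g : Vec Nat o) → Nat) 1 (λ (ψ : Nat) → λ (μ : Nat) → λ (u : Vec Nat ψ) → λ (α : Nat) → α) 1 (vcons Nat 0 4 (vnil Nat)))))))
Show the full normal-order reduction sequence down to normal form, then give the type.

normal-order reduction sequence:
  refl Nat (succ (succ (succ (succ (elimVec Nat (λ (o : Nat) → λ (g : Vec Nat o) → Nat) 1 (λ (ψ : Nat) → λ (μ : Nat) → λ (u : Vec Nat ψ) → λ (α : Nat) → α) 1 (vcons Nat 0 4 (vnil Nat)))))))
  ~> refl Nat (succ (succ (succ (succ ((λ (o : Nat) → λ (g : Nat) → λ (ψ : Vec Nat o) → λ (μ : Nat) → μ) 0 4 (vnil Nat) (elimVec Nat (λ (u : Nat) → λ (α : Vec Nat u) → Nat) 1 (λ (τ : Nat) → λ (r : Nat) → λ (m : Vec Nat τ) → λ (a : Nat) → a) 0 (vnil Nat)))))))
  ~> refl Nat (succ (succ (succ (succ ((λ (o : Nat) → λ (g : Vec Nat 0) → λ (ψ : Nat) → ψ) 4 (vnil Nat) (elimVec Nat (λ (μ : Nat) → λ (u : Vec Nat μ) → Nat) 1 (λ (α : Nat) → λ (τ : Nat) → λ (r : Vec Nat α) → λ (m : Nat) → m) 0 (vnil Nat)))))))
  ~> refl Nat (succ (succ (succ (succ ((λ (o : Vec Nat 0) → λ (g : Nat) → g) (vnil Nat) (elimVec Nat (λ (ψ : Nat) → λ (μ : Vec Nat ψ) → Nat) 1 (λ (u : Nat) → λ (α : Nat) → λ (τ : Vec Nat u) → λ (r : Nat) → r) 0 (vnil Nat)))))))
  ~> refl Nat (succ (succ (succ (succ ((λ (o : Nat) → o) (elimVec Nat (λ (g : Nat) → λ (ψ : Vec Nat g) → Nat) 1 (λ (μ : Nat) → λ (u : Nat) → λ (α : Vec Nat μ) → λ (τ : Nat) → τ) 0 (vnil Nat)))))))
  ~> refl Nat (succ (succ (succ (succ (elimVec Nat (λ (o : Nat) → λ (g : Vec Nat o) → Nat) 1 (λ (ψ : Nat) → λ (μ : Nat) → λ (u : Vec Nat ψ) → λ (α : Nat) → α) 0 (vnil Nat))))))
  ~> refl Nat 5
type:
  Eq Nat 5 5


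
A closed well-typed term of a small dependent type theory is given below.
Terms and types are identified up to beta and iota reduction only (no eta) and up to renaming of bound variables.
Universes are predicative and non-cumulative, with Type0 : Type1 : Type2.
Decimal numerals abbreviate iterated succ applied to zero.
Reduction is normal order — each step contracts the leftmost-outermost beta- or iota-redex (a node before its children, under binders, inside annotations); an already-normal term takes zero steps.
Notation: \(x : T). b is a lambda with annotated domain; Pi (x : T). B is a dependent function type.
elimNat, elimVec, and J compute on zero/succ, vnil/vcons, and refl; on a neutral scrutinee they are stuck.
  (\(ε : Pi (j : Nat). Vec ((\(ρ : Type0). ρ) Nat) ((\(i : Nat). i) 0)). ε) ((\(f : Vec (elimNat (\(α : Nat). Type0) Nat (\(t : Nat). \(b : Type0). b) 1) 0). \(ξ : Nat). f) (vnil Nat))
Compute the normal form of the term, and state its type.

resulting normal form:
  \(ε : Nat). vnil Nat
the term's type:
  Pi (ε : Nat). Vec Nat 0
observation: 2 normal-order steps normalize the term, beginning with a beta-redex.


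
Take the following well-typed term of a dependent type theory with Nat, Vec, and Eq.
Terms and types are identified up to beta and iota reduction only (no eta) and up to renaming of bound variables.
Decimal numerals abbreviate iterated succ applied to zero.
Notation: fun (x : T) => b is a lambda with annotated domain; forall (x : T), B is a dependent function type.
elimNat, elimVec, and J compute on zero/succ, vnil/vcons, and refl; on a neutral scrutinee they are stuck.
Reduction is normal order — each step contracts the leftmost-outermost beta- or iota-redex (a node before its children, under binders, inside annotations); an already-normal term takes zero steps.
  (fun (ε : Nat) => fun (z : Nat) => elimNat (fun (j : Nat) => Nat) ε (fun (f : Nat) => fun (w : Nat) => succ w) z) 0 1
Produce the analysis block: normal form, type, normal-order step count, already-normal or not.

normal form:
  1
inferred type:
  Nat
normal-order step count: 6
term was already normal: no
first contracted redex: a beta-redex


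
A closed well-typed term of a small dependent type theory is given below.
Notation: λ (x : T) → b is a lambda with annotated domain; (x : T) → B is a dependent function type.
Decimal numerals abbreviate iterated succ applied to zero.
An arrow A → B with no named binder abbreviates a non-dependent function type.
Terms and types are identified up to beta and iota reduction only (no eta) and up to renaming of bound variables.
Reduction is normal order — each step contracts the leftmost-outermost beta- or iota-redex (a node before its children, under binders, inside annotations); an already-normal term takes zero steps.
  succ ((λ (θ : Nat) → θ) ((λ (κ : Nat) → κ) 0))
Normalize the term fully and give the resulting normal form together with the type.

reduced normal form:
  1
type:
  Nat
observation: the term reaches its normal form after 2 normal-order steps.


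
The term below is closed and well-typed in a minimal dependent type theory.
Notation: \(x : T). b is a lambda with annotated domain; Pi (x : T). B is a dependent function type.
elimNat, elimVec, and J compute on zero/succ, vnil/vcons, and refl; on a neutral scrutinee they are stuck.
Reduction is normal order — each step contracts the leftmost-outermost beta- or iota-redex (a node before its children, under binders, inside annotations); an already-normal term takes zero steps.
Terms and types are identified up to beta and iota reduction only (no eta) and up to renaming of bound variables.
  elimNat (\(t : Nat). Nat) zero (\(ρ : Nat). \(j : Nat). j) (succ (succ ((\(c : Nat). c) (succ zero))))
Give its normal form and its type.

reduced normal form:
  zero
type:
  Nat
observation: the first redex contracted is an elimNat iota-redex; the normal form is reached in 11 normal-order steps.


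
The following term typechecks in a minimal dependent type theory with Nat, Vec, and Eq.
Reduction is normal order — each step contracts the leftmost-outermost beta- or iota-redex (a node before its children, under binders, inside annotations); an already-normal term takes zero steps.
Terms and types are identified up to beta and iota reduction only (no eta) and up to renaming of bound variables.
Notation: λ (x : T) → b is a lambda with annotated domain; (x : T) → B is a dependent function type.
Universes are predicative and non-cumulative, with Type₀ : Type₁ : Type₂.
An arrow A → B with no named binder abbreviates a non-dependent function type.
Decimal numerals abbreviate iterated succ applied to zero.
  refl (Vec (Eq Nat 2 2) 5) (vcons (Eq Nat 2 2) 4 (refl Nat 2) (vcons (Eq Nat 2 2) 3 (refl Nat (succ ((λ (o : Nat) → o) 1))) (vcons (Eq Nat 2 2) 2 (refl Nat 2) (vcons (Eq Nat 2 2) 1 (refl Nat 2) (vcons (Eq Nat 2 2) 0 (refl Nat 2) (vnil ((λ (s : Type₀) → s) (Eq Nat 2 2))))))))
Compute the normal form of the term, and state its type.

normal form:
  refl (Vec (Eq Nat 2 2) 5) (vcons (Eq Nat 2 2) 4 (refl Nat 2) (vcons (Eq Nat 2 2) 3 (refl Nat 2) (vcons (Eq Nat 2 2) 2 (refl Nat 2) (vcons (Eq Nat 2 2) 1 (refl Nat 2) (vcons (Eq Nat 2 2) 0 (refl Nat 2) (vnil (Eq Nat 2 2)))))))
inferred type:
  Eq (Vec (Eq Nat 2 2) 5) (vcons (Eq Nat 2 2) 4 (refl Nat 2) (vcons (Eq Nat 2 2) 3 (refl Nat 2) (vcons (Eq Nat 2 2) 2 (refl Nat 2) (vcons (Eq Nat 2 2) 1 (refl Nat 2) (vcons (Eq Nat 2 2) 0 (refl Nat 2) (vnil (Eq Nat 2 2))))))) (vcons (Eq Nat 2 2) 4 (refl Nat 2) (vcons (Eq Nat 2 2) 3 (refl Nat 2) (vcons (Eq Nat 2 2) 2 (refl Nat 2) (vcons (Eq Nat 2 2) 1 (refl Nat 2) (vcons (Eq Nat 2 2) 0 (refl Nat 2) (vnil (Eq Nat 2 2)))))))
observation: reduction starts at a beta-redex, and 2 normal-order steps reach the normal form.


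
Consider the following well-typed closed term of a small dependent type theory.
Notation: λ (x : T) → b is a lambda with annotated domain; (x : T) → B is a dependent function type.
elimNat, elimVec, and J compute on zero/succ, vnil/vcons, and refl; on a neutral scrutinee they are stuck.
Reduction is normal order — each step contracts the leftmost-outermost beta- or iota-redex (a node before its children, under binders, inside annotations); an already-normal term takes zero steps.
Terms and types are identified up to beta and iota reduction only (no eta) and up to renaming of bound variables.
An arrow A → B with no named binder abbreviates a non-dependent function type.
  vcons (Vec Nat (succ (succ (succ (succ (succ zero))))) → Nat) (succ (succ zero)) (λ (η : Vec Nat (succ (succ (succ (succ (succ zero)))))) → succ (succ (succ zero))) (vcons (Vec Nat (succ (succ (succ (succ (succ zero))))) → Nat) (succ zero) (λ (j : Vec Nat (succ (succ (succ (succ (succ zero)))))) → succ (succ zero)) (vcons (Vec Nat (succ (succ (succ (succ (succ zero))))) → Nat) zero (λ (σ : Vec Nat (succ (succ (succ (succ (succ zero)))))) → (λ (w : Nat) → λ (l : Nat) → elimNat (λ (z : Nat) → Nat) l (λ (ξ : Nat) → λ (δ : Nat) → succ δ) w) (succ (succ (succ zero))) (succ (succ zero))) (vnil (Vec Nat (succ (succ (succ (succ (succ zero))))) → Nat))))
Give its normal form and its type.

resulting normal form:
  vcons (Vec Nat (succ (succ (succ (succ (succ zero))))) → Nat) (succ (succ zero)) (λ (η : Vec Nat (succ (succ (succ (succ (succ zero)))))) → succ (succ (succ zero))) (vcons (Vec Nat (succ (succ (succ (succ (succ zero))))) → Nat) (succ zero) (λ (j : Vec Nat (succ (succ (succ (succ (succ zero)))))) → succ (succ zero)) (vcons (Vec Nat (succ (succ (succ (succ (succ zero))))) → Nat) zero (λ (σ : Vec Nat (succ (succ (succ (succ (succ zero)))))) → succ (succ (succ (succ (succ zero))))) (vnil (Vec Nat (succ (succ (succ (succ (succ zero))))) → Nat))))
inferred type:
  Vec (Vec Nat (succ (succ (succ (succ (succ zero))))) → Nat) (succ (succ (succ zero)))
observation: the leftmost-outermost redex is a beta-redex, and normalization takes 12 steps.


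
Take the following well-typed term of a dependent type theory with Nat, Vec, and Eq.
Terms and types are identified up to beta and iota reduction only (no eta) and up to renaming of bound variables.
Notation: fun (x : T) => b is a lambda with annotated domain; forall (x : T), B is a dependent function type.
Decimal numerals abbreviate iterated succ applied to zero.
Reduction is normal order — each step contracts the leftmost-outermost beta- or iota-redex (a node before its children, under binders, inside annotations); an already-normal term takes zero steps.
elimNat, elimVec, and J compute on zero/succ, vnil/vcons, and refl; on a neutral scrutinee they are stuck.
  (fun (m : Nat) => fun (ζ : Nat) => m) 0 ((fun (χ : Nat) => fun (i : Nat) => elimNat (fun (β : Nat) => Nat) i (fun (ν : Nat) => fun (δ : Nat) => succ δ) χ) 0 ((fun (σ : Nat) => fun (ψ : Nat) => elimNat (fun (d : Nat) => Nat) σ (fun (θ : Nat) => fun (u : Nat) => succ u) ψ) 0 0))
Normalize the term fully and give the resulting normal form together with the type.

normal form:
  0
inferred type:
  Nat
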